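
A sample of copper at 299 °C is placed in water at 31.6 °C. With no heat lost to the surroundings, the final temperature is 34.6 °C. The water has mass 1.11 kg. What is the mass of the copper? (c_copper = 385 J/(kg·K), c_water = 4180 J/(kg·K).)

m ≈ 0.137 kg

Conservation of energy gives ΣQ = 0:
m·385·(34.6 − 299) + 1.11·4180·(34.6 − 31.6) = 0
-101794 m = -13919
m = -13919/-101794 ≈ 0.1367 kg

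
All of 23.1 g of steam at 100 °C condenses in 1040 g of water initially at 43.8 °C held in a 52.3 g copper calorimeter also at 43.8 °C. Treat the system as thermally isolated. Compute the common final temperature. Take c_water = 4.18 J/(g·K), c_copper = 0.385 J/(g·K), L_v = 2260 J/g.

Let T be the final temperature. ΣQ_i = 0:
latent heat released on condensation: 23.1·2260 = 52206
  condensate cools 100→T: 23.1·4.18·(T − 100) = 96.56(T − 100)
  water warms: 1040·4.18·(T − 43.8) = 4347.2(T − 43.8)
  cup: 20.14(T − 43.8)
4463.9 T = 52206 + 9655.8 + 191289 = 253151
T ≈ 56.71 °C, under the boiling point, so the assumption holds.

T_f ≈ 56.7 °C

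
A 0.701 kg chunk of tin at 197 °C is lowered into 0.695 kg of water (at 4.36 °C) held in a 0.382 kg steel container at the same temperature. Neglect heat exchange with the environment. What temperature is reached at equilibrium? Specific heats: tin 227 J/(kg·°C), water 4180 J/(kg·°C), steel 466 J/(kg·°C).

T_f = Σ m_i c_i T_i / Σ m_i c_i:
T_f = (159.13*197 + 2905.1*4.36 + 178.01*4.36) / (159.13 + 2905.1 + 178.01)
    = 44790 / 3242.2 ≈ 13.81 °C

T_f ≈ 13.8 °C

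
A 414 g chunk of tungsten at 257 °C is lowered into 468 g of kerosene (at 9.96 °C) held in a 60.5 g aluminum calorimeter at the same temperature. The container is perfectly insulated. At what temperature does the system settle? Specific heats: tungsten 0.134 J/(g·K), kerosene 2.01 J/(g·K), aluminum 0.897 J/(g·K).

T_f ≈ 23.0 °C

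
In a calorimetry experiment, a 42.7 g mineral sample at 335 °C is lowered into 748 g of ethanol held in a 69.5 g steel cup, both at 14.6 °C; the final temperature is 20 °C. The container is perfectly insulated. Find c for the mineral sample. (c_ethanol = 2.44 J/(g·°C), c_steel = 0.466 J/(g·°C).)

c ≈ 0.746 J/(g·°C)

Energy conservation, ΣQ = 0:
42.7·c·(20 − 335) + 748·2.44·(20 − 14.6) + 69.5·0.466·(20 − 14.6) = 0
-13450 c = -10031
c = -10031/-13450 ≈ 0.7457 J/(g·°C)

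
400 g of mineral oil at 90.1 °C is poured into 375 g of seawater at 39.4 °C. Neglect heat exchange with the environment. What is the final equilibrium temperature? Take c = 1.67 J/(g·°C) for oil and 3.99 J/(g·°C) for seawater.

T_f ≈ 55.0 °C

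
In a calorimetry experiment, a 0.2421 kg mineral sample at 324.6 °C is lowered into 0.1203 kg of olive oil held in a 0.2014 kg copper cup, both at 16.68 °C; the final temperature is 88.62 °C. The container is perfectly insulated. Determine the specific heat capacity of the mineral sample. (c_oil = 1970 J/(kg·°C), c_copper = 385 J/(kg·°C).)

c ≈ 396 J/(kg·°C)

Net heat exchanged in the isolated system is zero:
0.2421·c·(88.62 − 324.6) + 0.1203·1970·(88.62 − 16.68) + 0.2014·385·(88.62 − 16.68) = 0
-57.13 c = -22627
c = -22627/-57.13 ≈ 396.1 J/(kg·°C)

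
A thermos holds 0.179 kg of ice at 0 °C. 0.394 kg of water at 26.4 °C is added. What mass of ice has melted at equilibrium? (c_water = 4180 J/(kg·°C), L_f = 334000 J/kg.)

Heat available from the water dropping to 0 °C: 0.394×4180×26.4 = 43479 J.
To melt every bit of ice: 0.179×334000 = 59786 J.
43479 J < 59786 J, so only part of the ice melts and the system sits at 0 °C.
Mass melted = 43479/334000 ≈ 0.1302 kg.

m_melted ≈ 0.13 kg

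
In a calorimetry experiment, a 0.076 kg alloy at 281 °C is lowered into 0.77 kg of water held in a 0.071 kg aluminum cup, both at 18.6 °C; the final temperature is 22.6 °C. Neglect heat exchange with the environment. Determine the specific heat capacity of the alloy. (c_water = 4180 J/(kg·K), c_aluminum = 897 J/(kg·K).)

Energy conservation, ΣQ = 0:
0.076·c·(22.6 − 281) + 0.77·4180·(22.6 − 18.6) + 0.071·897·(22.6 − 18.6) = 0
-19.64 c = -13129
c = -13129/-19.64 ≈ 668.5 J/(kg·K)

c ≈ 669 J/(kg·K)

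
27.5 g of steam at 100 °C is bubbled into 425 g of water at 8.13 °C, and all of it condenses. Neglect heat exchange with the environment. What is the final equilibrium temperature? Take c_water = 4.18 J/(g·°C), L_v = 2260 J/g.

T_f ≈ 46.6 °C

Sum of m c ΔT and latent-heat terms is zero:
condense steam: −27.5·2260 = −62150
  condensate cools 100→T: 27.5·4.18·(T − 100) = 114.95(T − 100)
  original water: 1776.5(T − 8.13)
1891.4 T = 62150 + 11495 + 14443 = 88088
T ≈ 46.57 °C (< 100 °C, so full condensation is consistent).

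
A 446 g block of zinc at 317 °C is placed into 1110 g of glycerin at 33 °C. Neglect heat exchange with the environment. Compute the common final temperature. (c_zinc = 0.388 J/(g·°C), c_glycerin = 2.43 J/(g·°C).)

T_f ≈ 50.1 °C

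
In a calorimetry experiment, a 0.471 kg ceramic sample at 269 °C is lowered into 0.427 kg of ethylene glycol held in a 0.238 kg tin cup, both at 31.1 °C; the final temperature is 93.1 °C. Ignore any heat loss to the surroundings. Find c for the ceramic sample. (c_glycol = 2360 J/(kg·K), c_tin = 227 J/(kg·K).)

Conservation of energy gives ΣQ = 0:
0.471·c·(93.1 − 269) + 0.427·2360·(93.1 − 31.1) + 0.238·227·(93.1 − 31.1) = 0
-82.85 c = -65828
c = -65828/-82.85 ≈ 794.6 J/(kg·K)

c ≈ 795 J/(kg·K)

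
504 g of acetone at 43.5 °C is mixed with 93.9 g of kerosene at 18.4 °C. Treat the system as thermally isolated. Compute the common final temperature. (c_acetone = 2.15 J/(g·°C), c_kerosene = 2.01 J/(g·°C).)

T_f is the heat-capacity-weighted average of the initial temperatures:
T_f = (1083.6*43.5 + 188.74*18.4) / (1083.6 + 188.74)
    = 50609 / 1272.3 ≈ 39.78 °C

T_f ≈ 39.8 °C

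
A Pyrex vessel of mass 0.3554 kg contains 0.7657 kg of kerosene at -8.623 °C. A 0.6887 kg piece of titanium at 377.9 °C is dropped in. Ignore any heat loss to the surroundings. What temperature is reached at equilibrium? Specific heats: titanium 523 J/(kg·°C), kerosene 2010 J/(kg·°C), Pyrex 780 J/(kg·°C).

T_f ≈ 55.3 °C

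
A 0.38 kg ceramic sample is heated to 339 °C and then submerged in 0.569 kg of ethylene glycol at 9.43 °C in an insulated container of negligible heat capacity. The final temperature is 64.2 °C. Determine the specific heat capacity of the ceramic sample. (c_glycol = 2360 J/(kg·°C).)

c ≈ 704 J/(kg·°C)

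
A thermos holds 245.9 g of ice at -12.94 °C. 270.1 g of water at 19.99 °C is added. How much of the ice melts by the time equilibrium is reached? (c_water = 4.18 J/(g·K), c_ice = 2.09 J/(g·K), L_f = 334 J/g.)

m_melted ≈ 47.7 g

Heat available from the water dropping to 0 °C: 270.1·4.18·19.99 = 22569 J.
Of that, 245.9·2.09·12.94 = 6650.3 J goes to bring the ice to 0 °C, leaving 15919 J.
Melting all 245.9 g of ice would need 245.9·334 = 82131 J.
That's not enough to melt it all — equilibrium is at 0 °C with ice remaining.
Mass melted = 15919/334 ≈ 47.66 g.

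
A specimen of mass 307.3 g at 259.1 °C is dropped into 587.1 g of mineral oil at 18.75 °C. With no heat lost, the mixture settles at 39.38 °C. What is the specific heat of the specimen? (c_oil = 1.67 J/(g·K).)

c ≈ 0.3 J/(g·K)

Heat lost by the specimen = heat gained by the oil:
307.3×c×(259.1 − 39.38) = 587.1×1.67×(39.38 − 18.75)
67520 c = 20227  ⇒  c ≈ 0.2996 J/(g·K)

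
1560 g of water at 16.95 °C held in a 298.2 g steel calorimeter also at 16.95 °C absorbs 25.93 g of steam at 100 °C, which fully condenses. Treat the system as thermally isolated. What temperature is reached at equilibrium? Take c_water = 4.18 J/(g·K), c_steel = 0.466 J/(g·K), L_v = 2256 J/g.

T_f ≈ 26.9 °C

Conservation of energy gives ΣQ = 0:
condense steam: −25.93×2256 = −58498
  condensed water 100 °C→T: 108.39(T − 100)
  original water: 6520.8(T − 16.95)
  cup: 138.96(T − 16.95)
6768.1 T = 58498 + 10839 + 112883 = 182220
T ≈ 26.92 °C, under the boiling point, so the assumption holds.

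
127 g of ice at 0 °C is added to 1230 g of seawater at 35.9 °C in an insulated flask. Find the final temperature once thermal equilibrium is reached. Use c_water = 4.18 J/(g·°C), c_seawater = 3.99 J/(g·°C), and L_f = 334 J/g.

Energy balance with sensible and latent terms:
fusion: m_ice L_f = 127·334 = 42418; warm the meltwater: 530.86 T; seawater cools: 1230·3.99·(T − 35.9) = 4907.7(T − 35.9)
5438.6 T = 176186 − 42418 = 133768
T ≈ 24.60 °C (positive, so assuming full melt was valid).

T_f ≈ 24.6 °C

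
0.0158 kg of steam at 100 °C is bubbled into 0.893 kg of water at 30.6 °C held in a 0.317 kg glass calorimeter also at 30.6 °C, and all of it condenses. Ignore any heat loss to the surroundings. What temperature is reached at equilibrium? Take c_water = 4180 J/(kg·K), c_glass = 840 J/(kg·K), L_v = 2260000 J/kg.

T_f ≈ 40.5 °C

Sum of m c ΔT and latent-heat terms is zero:
steam→water at 100 °C releases m L_v = 0.0158·2260000 = 35708; condensate cools 100→T: 0.0158·4180·(T − 100) = 66.04(T − 100); original water: 3732.7(T − 30.6); glass cup: 0.317·840·(T − 30.6) = 266.28(T − 30.6)
4065.1 T = 35708 + 6604.4 + 122370 = 164682
T ≈ 40.51 °C — below 100 °C, confirming all the steam condensed.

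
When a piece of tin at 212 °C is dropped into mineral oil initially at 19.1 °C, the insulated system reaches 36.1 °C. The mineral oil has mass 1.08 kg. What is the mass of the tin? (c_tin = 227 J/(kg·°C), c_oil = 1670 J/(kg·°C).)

m ≈ 0.768 kg

|Q_tin| = |Q_oil|:
m·227·(212 − 36.1) = 1.08·1670·(36.1 − 19.1)
39929 m = 30661  ⇒  m ≈ 0.7679 kg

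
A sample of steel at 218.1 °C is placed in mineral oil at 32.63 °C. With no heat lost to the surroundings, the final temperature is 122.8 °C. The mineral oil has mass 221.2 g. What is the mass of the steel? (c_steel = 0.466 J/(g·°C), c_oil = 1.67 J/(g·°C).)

Let T be the final temperature. ΣQ_i = 0:
m×0.466×(122.8 − 218.1) + 221.2×1.67×(122.8 − 32.63) = 0
-44.41 m = -33309
m = -33309/-44.41 ≈ 750 g

m ≈ 750 g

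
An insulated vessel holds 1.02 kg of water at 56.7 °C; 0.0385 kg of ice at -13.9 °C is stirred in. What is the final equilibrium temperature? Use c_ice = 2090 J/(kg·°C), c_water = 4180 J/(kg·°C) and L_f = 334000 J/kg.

T_f ≈ 51.5 °C

Net heat exchanged in the isolated system is zero:
warm ice to 0 °C: 0.0385×2090×(0 − (-13.9)) = 1118.5
  latent heat to melt: 0.0385×334000 = 12859
  warm the meltwater: 160.93 T
  water: 4263.6(T − 56.7)
4424.5 T = 241746 − 13977 = 227769
T ≈ 51.48 °C — above 0 °C, consistent with complete melting.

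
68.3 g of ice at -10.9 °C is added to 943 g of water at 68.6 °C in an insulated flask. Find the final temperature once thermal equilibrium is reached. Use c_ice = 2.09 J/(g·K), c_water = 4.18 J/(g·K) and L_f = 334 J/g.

Let T be the final temperature. ΣQ_i = 0:
warm ice to 0 °C: 68.3×2.09×(0 − (-10.9)) = 1555.9; melt ice: 68.3×334 = 22812; meltwater 0→T: 68.3×4.18×T = 285.49 T; water: 3941.7(T − 68.6)
4227.2 T = 270403 − 24368 = 246035
T ≈ 58.20 °C. Since T > 0 °C, the all-ice-melts assumption holds.

T_f ≈ 58.2 °C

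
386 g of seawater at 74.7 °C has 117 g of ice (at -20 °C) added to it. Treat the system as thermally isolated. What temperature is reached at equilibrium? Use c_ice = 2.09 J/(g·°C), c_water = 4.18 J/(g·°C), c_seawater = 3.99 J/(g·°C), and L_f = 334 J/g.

Energy balance with sensible and latent terms:
warm ice to 0 °C: 117×2.09×(0 − (-20)) = 4890.6; melt ice: 117×334 = 39078; warm the meltwater: 489.06 T; seawater: 1540.1(T − 74.7)
2029.2 T = 115048 − 43969 = 71080
T ≈ 35.03 °C (positive, so assuming full melt was valid).

T_f ≈ 35.0 °C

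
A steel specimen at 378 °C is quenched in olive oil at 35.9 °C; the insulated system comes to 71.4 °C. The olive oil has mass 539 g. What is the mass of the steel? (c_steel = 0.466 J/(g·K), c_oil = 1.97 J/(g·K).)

|Q_steel| = |Q_oil|:
m·0.466·(378 − 71.4) = 539·1.97·(71.4 − 35.9)
142.88 m = 37695  ⇒  m ≈ 263.8 g

m ≈ 264 g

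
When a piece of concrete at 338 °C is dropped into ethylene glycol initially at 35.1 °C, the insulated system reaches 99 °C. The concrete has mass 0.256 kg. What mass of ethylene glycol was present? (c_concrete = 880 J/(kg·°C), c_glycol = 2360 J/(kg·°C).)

m ≈ 0.357 kg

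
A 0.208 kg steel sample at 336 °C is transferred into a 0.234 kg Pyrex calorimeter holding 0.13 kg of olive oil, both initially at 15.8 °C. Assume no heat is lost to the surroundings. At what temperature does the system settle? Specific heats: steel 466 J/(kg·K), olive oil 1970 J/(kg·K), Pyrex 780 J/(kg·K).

Energy conservation, ΣQ = 0:
0.208*466*(T − 336) + 0.13*1970*(T − 15.8) + 0.234*780*(T − 15.8) = 0
96.93(T − 336) + 256.1(T − 15.8) + 182.52(T − 15.8) = 0
535.55 T = 39498
T ≈ 73.75 °C

T_f ≈ 73.8 °C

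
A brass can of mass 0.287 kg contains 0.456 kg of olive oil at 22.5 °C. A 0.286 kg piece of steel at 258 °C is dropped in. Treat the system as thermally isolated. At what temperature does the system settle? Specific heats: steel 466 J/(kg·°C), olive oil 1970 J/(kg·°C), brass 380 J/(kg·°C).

T_f ≈ 50.0 °C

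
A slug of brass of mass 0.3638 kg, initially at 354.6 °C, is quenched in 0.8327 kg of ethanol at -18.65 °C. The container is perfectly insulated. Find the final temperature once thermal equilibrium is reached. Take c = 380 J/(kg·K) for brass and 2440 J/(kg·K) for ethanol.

|Q_brass| = |Q_ethanol|:
0.3638×380×(354.6 − T) = 0.8327×2440×(T − (-18.65))
138.24(354.6 − T) = 2031.8(T − (-18.65))
2170 T = 11128  ⇒  T ≈ 5.13 °C

T_f ≈ 5.1 °C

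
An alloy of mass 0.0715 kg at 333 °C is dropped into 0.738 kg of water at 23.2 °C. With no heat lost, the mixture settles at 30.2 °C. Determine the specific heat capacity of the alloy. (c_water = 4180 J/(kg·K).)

c ≈ 997 J/(kg·K)

m_s c (T_s − T_f) = m_water c_water (T_f − T_0):
0.0715×c×(333 − 30.2) = 0.738×4180×(30.2 − 23.2)
21.65 c = 21594  ⇒  c ≈ 997.4 J/(kg·K)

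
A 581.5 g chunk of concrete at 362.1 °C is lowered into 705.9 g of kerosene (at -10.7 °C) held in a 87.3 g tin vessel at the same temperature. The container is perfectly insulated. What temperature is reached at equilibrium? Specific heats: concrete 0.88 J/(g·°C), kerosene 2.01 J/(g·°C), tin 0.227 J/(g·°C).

T_f ≈ 87.1 °C

T_f = Σ m_i c_i T_i / Σ m_i c_i:
T_f = (511.72*362.1 + 1418.9*(-10.7) + 19.82*(-10.7)) / (511.72 + 1418.9 + 19.82)
    = 169900 / 1950.4 ≈ 87.11 °C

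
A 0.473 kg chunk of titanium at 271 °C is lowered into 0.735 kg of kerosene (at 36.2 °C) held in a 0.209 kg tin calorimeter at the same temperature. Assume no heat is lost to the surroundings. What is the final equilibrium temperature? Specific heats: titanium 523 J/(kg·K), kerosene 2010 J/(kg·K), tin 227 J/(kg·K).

T_f ≈ 69.0 °C

Heat gained plus heat lost sum to zero:
0.473*523*(T − 271) + 0.735*2010*(T − 36.2) + 0.209*227*(T − 36.2) = 0
1772.2 T = 122237
T = 122237/1772.2 ≈ 68.98 °C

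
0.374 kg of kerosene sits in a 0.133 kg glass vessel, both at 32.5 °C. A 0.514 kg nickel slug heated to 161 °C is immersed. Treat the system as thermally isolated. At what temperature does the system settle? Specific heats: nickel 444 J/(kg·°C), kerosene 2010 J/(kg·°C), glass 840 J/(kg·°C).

T_f ≈ 59.4 °C

With ΣQ=0 the equilibrium temperature is the m·c-weighted mean:
T_f = (228.22*161 + 751.74*32.5 + 111.72*32.5) / (228.22 + 751.74 + 111.72)
    = 64805 / 1091.7 ≈ 59.36 °C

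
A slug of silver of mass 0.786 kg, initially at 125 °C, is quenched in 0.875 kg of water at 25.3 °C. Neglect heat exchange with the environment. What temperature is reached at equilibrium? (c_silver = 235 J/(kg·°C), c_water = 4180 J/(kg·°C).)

T_f ≈ 30.1 °C

T_f is the heat-capacity-weighted average of the initial temperatures:
T_f = (184.71×125 + 3657.5×25.3) / (184.71 + 3657.5)
    = 115624 / 3842.2 ≈ 30.09 °C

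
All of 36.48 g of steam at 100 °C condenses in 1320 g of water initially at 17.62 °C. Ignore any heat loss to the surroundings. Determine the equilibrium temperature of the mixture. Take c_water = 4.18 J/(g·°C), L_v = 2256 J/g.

T_f ≈ 34.4 °C

Heat gained plus heat lost sum to zero:
steam→water at 100 °C releases m L_v = 36.48×2256 = 82299
  condensed water 100 °C→T: 152.49(T − 100)
  original water: 5517.6(T − 17.62)
5670.1 T = 82299 + 15249 + 97220 = 194768
T ≈ 34.35 °C, under the boiling point, so the assumption holds.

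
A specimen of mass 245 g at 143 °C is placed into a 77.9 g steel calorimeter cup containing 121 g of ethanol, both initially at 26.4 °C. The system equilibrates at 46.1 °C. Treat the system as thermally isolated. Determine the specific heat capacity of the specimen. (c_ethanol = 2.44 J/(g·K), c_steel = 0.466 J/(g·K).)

c ≈ 0.275 J/(g·K)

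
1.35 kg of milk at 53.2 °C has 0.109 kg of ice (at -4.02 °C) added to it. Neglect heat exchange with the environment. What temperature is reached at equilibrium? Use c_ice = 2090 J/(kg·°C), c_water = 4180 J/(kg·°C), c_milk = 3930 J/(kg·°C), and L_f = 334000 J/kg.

Setting the total heat transfer to zero:
ice -4.02→0 °C: 0.109·2090·4.02 = 915.8
  fusion: m_ice L_f = 0.109·334000 = 36406
  warm the meltwater: 455.62 T
  milk cools: 1.35·3930·(T − 53.2) = 5305.5(T − 53.2)
5761.1 T = 282253 − 37322 = 244931
T ≈ 42.51 °C. Since T > 0 °C, the all-ice-melts assumption holds.

T_f ≈ 42.5 °C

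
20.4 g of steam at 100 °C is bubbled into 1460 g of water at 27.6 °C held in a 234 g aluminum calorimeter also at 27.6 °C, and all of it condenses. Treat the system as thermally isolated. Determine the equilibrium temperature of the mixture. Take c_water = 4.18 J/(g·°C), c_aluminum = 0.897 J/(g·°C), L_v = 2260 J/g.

T_f ≈ 35.8 °C

Energy conservation, ΣQ = 0:
condense steam: −20.4·2260 = −46104; condensed water 100 °C→T: 85.27(T − 100); water warms: 1460·4.18·(T − 27.6) = 6102.8(T − 27.6); cup: 209.9(T − 27.6)
6398 T = 46104 + 8527.2 + 174230 = 228862
T ≈ 35.77 °C — below 100 °C, confirming all the steam condensed.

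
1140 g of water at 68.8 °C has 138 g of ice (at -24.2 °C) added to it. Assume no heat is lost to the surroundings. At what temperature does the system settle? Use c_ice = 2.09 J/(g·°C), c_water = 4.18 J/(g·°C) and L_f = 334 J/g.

Conservation of energy gives ΣQ = 0:
ice -24.2→0 °C: 138×2.09×24.2 = 6979.8; melt ice: 138×334 = 46092; meltwater 0→T: 138×4.18×T = 576.84 T; water: 4765.2(T − 68.8)
5342 T = 327846 − 53072 = 274774
T ≈ 51.44 °C — above 0 °C, consistent with complete melting.

T_f ≈ 51.4 °C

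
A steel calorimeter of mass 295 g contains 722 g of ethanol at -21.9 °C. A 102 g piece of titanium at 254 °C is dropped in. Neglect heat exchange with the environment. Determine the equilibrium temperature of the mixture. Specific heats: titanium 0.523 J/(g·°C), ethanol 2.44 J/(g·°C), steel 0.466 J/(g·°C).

T_f ≈ -14.4 °C

Net heat exchanged in the isolated system is zero:
102×0.523×(T − 254) + 722×2.44×(T − (-21.9)) + 295×0.466×(T − (-21.9)) = 0
(53.35 + 1761.7 + 137.47) T = 53.35×254 + 1761.7×(-21.9) + 137.47×(-21.9)
T ≈ -14.36 °C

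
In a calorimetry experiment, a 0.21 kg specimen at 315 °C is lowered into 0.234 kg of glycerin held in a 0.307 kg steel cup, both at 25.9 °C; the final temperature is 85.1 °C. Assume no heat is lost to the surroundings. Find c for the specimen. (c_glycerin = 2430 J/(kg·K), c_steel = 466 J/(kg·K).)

c ≈ 873 J/(kg·K)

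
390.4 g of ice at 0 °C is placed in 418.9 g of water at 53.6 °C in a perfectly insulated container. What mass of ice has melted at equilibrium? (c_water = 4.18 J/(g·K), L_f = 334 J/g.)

m_melted ≈ 281 g

Heat available from the water dropping to 0 °C: 418.9·4.18·53.6 = 93854 J.
Melting all 390.4 g of ice would need 390.4·334 = 130394 J.
93854 J < 130394 J, so only part of the ice melts and the system sits at 0 °C.
m_melt = 93854 / L_f = 281 g.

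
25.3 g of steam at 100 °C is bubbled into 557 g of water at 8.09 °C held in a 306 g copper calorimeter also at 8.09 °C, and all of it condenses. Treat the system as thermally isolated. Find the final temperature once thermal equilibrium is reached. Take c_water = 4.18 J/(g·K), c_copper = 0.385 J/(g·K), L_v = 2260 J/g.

T_f ≈ 34.3 °C

Sum of m c ΔT and latent-heat terms is zero:
steam→water at 100 °C releases m L_v = 25.3×2260 = 57178; condensate cools 100→T: 25.3×4.18×(T − 100) = 105.75(T − 100); water warms: 557×4.18×(T − 8.09) = 2328.3(T − 8.09); copper cup: 306×0.385×(T − 8.09) = 117.81(T − 8.09)
2551.8 T = 57178 + 10575 + 19789 = 87542
T ≈ 34.31 °C — below 100 °C, confirming all the steam condensed.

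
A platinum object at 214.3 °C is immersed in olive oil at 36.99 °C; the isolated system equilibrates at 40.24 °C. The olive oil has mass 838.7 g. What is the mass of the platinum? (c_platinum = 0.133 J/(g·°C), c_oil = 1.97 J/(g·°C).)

m ≈ 232 g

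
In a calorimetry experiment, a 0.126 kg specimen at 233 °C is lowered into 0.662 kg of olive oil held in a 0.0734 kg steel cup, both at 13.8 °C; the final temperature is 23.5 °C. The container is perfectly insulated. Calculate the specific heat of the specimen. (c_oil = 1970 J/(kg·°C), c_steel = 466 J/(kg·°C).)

c ≈ 492 J/(kg·°C)

Setting the total heat transfer to zero:
0.126·c·(23.5 − 233) + 0.662·1970·(23.5 − 13.8) + 0.0734·466·(23.5 − 13.8) = 0
-26.4 c = -12982
c = -12982/-26.4 ≈ 491.8 J/(kg·°C)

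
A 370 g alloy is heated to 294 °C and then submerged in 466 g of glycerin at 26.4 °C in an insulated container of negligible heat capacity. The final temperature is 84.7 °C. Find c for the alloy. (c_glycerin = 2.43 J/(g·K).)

Conservation of energy gives ΣQ = 0:
370·c·(84.7 − 294) + 466·2.43·(84.7 − 26.4) = 0
-77441 c = -66018
c = -66018/-77441 ≈ 0.8525 J/(g·K)

c ≈ 0.852 J/(g·K)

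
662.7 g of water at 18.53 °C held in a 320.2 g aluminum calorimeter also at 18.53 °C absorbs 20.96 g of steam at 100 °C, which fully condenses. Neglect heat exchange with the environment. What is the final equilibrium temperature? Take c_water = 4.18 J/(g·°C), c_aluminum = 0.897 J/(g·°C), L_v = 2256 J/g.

T_f ≈ 35.8 °C

Setting the total heat transfer to zero:
latent heat released on condensation: 20.96×2256 = 47286
  condensate cools 100→T: 20.96×4.18×(T − 100) = 87.61(T − 100)
  original water: 2770.1(T − 18.53)
  cup: 287.22(T − 18.53)
3144.9 T = 47286 + 8761.3 + 56652 = 112699
T ≈ 35.84 °C (< 100 °C, so full condensation is consistent).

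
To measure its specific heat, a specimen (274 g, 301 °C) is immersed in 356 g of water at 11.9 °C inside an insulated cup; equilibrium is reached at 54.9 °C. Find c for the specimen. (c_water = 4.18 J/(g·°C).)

Let T be the final temperature. ΣQ_i = 0:
274×c×(54.9 − 301) + 356×4.18×(54.9 − 11.9) = 0
-67431 c = -63987
c = -63987/-67431 ≈ 0.9489 J/(g·°C)

c ≈ 0.949 J/(g·°C)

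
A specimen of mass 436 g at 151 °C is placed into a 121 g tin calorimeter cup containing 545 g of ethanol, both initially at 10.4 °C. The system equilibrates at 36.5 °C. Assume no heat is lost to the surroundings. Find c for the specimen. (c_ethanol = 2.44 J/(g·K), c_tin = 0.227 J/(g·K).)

c ≈ 0.71 J/(g·K)

Energy conservation, ΣQ = 0:
436·c·(36.5 − 151) + 545·2.44·(36.5 − 10.4) + 121·0.227·(36.5 − 10.4) = 0
-49922 c = -35425
c = -35425/-49922 ≈ 0.7096 J/(g·K)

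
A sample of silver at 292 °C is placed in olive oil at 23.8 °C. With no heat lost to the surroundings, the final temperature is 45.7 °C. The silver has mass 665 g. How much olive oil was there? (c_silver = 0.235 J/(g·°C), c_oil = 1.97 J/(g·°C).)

Let T be the final temperature. ΣQ_i = 0:
665·0.235·(45.7 − 292) + m·1.97·(45.7 − 23.8) = 0
43.14 m = 38491
m = 38491/43.14 ≈ 892.2 g

m ≈ 892 g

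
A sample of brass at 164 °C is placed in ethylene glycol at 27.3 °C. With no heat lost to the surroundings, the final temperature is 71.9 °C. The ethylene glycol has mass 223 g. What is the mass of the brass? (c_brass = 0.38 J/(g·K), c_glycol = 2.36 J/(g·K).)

Net heat exchanged in the isolated system is zero:
m×0.38×(71.9 − 164) + 223×2.36×(71.9 − 27.3) = 0
-35 m = -23472
m = -23472/-35 ≈ 670.7 g

m ≈ 671 g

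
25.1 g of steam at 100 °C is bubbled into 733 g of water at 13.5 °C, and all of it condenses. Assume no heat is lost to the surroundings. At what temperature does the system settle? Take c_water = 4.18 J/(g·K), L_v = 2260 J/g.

T_f ≈ 34.3 °C

Conservation of energy gives ΣQ = 0:
latent heat released on condensation: 25.1×2260 = 56726
  condensate cools 100→T: 25.1×4.18×(T − 100) = 104.92(T − 100)
  water warms: 733×4.18×(T − 13.5) = 3063.9(T − 13.5)
3168.9 T = 56726 + 10492 + 41363 = 108581
T ≈ 34.27 °C — below 100 °C, confirming all the steam condensed.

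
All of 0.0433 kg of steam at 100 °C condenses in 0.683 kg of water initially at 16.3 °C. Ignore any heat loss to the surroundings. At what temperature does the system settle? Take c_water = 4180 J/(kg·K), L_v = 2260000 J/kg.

T_f ≈ 53.5 °C

Setting the total heat transfer to zero:
condense steam: −0.0433×2260000 = −97858; condensate cools 100→T: 0.0433×4180×(T − 100) = 180.99(T − 100); water warms: 0.683×4180×(T − 16.3) = 2854.9(T − 16.3)
3035.9 T = 97858 + 18099 + 46536 = 162493
T ≈ 53.52 °C, under the boiling point, so the assumption holds.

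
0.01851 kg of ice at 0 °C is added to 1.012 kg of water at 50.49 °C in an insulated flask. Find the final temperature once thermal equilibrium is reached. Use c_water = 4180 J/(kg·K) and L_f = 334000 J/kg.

T_f ≈ 48.1 °C

Heat gained plus heat lost sum to zero:
fusion: m_ice L_f = 0.01851·334000 = 6182.3; warm the meltwater: 77.37 T; water cools: 1.012·4180·(T − 50.49) = 4230.2(T − 50.49)
4307.5 T = 213581 − 6182.3 = 207398
T ≈ 48.15 °C. Since T > 0 °C, the all-ice-melts assumption holds.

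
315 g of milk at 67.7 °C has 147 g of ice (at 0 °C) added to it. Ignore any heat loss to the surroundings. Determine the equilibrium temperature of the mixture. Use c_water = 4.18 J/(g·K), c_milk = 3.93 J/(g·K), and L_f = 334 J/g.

T_f ≈ 18.7 °C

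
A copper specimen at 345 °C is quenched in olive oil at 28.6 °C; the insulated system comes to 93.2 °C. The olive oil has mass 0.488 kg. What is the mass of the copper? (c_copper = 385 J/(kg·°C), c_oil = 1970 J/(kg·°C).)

m ≈ 0.641 kg

Let T be the final temperature. ΣQ_i = 0:
m·385·(93.2 − 345) + 0.488·1970·(93.2 − 28.6) = 0
-96943 m = -62104
m = -62104/-96943 ≈ 0.6406 kg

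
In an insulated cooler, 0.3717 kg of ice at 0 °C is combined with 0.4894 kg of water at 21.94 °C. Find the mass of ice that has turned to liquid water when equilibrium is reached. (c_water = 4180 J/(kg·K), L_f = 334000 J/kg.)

Water can give up m c ΔT = 0.4894·4180·21.94 = 44882 J before reaching 0 °C.
Melting all 0.3717 kg of ice would need 0.3717·334000 = 124148 J.
Since 44882 < 124148 J, not all the ice melts; equilibrium is at 0 °C.
m_melt = 44882 / L_f = 0.1344 kg.

m_melted ≈ 0.134 kg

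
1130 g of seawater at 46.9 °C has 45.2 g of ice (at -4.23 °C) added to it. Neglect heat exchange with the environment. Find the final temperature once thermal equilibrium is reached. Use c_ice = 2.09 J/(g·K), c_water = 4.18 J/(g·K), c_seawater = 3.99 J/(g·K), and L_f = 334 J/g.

T_f ≈ 41.7 °C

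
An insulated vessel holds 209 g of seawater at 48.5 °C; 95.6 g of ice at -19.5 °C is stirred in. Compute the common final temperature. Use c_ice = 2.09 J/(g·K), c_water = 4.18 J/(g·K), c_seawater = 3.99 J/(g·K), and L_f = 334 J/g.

Taking heat into each body as positive, Σ m c ΔT = 0:
warm ice to 0 °C: 95.6×2.09×(0 − (-19.5)) = 3896.2
  latent heat to melt: 95.6×334 = 31930
  meltwater 0→T: 95.6×4.18×T = 399.61 T
  seawater cools: 209×3.99×(T − 48.5) = 833.91(T − 48.5)
1233.5 T = 40445 − 35827 = 4618.1
T ≈ 3.74 °C — above 0 °C, consistent with complete melting.

T_f ≈ 3.7 °C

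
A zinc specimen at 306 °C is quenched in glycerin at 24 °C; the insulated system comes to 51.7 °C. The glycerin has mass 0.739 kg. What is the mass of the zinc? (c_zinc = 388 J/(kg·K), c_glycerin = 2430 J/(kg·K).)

Let T be the final temperature. ΣQ_i = 0:
m·388·(51.7 − 306) + 0.739·2430·(51.7 − 24) = 0
-98668 m = -49743
m = -49743/-98668 ≈ 0.5041 kg

m ≈ 0.504 kg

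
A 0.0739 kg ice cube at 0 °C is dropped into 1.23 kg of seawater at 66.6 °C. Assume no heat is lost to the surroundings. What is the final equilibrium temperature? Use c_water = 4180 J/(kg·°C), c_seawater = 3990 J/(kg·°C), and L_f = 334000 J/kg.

T_f ≈ 57.9 °C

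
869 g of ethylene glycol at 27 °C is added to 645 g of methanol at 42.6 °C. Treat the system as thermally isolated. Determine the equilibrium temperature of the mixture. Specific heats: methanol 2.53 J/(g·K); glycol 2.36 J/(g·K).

T_f ≈ 33.9 °C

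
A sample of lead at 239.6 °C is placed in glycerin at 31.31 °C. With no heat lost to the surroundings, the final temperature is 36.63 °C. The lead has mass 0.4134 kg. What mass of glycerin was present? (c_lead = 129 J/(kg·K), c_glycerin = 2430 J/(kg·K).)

Energy conservation, ΣQ = 0:
0.4134·129·(36.63 − 239.6) + m·2430·(36.63 − 31.31) = 0
12928 m = 10824
m = 10824/12928 ≈ 0.8373 kg

m ≈ 0.837 kg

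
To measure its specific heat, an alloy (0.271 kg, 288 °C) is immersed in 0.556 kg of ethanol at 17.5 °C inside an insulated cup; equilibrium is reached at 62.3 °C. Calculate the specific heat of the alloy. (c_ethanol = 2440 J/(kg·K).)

c ≈ 994 J/(kg·K)

Heat lost by the alloy = heat gained by the ethanol:
0.271×c×(288 − 62.3) = 0.556×2440×(62.3 − 17.5)
61.16 c = 60777  ⇒  c ≈ 993.7 J/(kg·K)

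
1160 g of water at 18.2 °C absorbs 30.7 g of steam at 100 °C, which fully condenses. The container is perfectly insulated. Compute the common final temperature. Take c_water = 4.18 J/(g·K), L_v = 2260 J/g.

T_f ≈ 34.2 °C

Let T be the final temperature. ΣQ_i = 0:
latent heat released on condensation: 30.7×2260 = 69382; condensed water 100 °C→T: 128.33(T − 100); original water: 4848.8(T − 18.2)
4977.1 T = 69382 + 12833 + 88248 = 170463
T ≈ 34.25 °C — below 100 °C, confirming all the steam condensed.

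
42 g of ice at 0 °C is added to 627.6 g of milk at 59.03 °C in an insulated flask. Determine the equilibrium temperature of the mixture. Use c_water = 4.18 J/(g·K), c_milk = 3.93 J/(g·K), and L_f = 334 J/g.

T_f ≈ 49.8 °C

Taking heat into each body as positive, Σ m c ΔT = 0:
latent heat to melt: 42×334 = 14028; warm the meltwater: 175.56 T; milk cools: 627.6×3.93×(T − 59.03) = 2466.5(T − 59.03)
2642 T = 145596 − 14028 = 131568
T ≈ 49.80 °C — above 0 °C, consistent with complete melting.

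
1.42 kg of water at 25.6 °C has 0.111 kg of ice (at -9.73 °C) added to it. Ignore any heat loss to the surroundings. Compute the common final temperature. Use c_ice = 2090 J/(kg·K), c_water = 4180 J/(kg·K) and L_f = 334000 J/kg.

T_f ≈ 17.6 °C

Let T be the final temperature. ΣQ_i = 0:
warm ice to 0 °C: 0.111·2090·(0 − (-9.73)) = 2257.3
  melt ice: 0.111·334000 = 37074
  meltwater 0→T: 0.111·4180·T = 463.98 T
  water: 5935.6(T − 25.6)
6399.6 T = 151951 − 39331 = 112620
T ≈ 17.60 °C (positive, so assuming full melt was valid).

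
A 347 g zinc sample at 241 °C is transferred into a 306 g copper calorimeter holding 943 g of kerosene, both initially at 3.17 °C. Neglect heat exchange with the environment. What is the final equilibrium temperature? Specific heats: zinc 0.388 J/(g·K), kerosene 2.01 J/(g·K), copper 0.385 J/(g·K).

Let T be the final temperature. ΣQ_i = 0:
347×0.388×(T − 241) + 943×2.01×(T − 3.17) + 306×0.385×(T − 3.17) = 0
(134.64 + 1895.4 + 117.81) T = 134.64×241 + 1895.4×3.17 + 117.81×3.17
T = 38829/2147.9 ≈ 18.08 °C

T_f ≈ 18.1 °C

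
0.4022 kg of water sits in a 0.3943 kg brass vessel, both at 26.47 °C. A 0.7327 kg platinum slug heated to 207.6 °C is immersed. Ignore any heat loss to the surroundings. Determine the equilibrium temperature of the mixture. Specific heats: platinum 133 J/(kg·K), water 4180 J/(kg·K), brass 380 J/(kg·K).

T_f = Σ m_i c_i T_i / Σ m_i c_i:
T_f = (97.45×207.6 + 1681.2×26.47 + 149.83×26.47) / (97.45 + 1681.2 + 149.83)
    = 68698 / 1928.5 ≈ 35.62 °C

T_f ≈ 35.6 °C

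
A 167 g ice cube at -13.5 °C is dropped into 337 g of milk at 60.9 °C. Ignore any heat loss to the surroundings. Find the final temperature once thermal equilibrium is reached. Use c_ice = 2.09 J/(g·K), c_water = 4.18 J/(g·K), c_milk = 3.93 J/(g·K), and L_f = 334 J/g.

Taking heat into each body as positive, Σ m c ΔT = 0:
warm ice to 0 °C: 167×2.09×(0 − (-13.5)) = 4711.9
  fusion: m_ice L_f = 167×334 = 55778
  warm the meltwater: 698.06 T
  milk: 1324.4(T − 60.9)
2022.5 T = 80657 − 60490 = 20167
T ≈ 9.97 °C (positive, so assuming full melt was valid).

T_f ≈ 10.0 °C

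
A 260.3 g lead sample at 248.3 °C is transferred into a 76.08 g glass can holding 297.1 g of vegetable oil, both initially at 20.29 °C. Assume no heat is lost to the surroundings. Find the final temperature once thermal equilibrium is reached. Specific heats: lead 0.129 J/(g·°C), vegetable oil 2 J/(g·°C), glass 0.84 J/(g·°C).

T_f ≈ 31.4 °C

T_f is the heat-capacity-weighted average of the initial temperatures:
T_f = (33.58*248.3 + 594.2*20.29 + 63.91*20.29) / (33.58 + 594.2 + 63.91)
    = 21691 / 691.69 ≈ 31.36 °C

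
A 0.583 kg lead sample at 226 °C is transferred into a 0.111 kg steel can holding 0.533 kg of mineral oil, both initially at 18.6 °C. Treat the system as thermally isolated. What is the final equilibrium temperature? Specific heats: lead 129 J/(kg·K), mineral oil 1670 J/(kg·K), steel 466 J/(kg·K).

With ΣQ=0 the equilibrium temperature is the m·c-weighted mean:
T_f = (75.21*226 + 890.11*18.6 + 51.73*18.6) / (75.21 + 890.11 + 51.73)
    = 34515 / 1017 ≈ 33.94 °C

T_f ≈ 33.9 °C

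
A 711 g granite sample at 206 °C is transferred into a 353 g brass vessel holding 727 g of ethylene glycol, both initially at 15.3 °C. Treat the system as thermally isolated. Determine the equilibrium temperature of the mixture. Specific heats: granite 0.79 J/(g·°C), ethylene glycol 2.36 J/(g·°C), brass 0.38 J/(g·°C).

T_f ≈ 59.7 °C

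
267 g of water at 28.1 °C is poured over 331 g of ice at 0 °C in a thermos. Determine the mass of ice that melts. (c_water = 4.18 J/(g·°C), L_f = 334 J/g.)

Heat available from the water dropping to 0 °C: 267×4.18×28.1 = 31361 J.
To melt every bit of ice: 331×334 = 110554 J.
That's not enough to melt it all — equilibrium is at 0 °C with ice remaining.
Mass melted = 31361/334 ≈ 93.9 g.

m_melted ≈ 93.9 g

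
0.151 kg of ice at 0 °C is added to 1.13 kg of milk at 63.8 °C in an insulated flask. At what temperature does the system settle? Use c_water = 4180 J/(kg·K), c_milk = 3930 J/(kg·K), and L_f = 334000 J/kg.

T_f ≈ 45.9 °C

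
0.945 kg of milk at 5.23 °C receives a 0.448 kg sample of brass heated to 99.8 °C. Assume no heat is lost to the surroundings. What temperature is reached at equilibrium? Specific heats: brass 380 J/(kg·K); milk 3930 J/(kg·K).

T_f ≈ 9.4 °C

Heat gained plus heat lost sum to zero:
0.448*380*(T − 99.8) + 0.945*3930*(T − 5.23) = 0
170.24(T − 99.8) + 3713.8(T − 5.23) = 0
(170.24 + 3713.8) T = 170.24*99.8 + 3713.8*5.23
T = 36413 / 3884.1 = 9.38 °C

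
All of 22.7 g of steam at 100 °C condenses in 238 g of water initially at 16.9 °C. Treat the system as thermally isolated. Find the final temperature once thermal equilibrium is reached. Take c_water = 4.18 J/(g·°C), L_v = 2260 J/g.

Taking heat into each body as positive, Σ m c ΔT = 0:
steam→water at 100 °C releases m L_v = 22.7·2260 = 51302
  condensed water 100 °C→T: 94.89(T − 100)
  water warms: 238·4.18·(T − 16.9) = 994.84(T − 16.9)
1089.7 T = 51302 + 9488.6 + 16813 = 77603
T ≈ 71.21 °C — below 100 °C, confirming all the steam condensed.

T_f ≈ 71.2 °C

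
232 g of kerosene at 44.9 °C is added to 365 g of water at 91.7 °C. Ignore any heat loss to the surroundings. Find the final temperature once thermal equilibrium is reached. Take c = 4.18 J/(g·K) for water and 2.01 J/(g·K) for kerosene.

T_f ≈ 80.7 °C

With ΣQ=0 the equilibrium temperature is the m·c-weighted mean:
T_f = (1525.7·91.7 + 466.32·44.9) / (1525.7 + 466.32)
    = 160844 / 1992 ≈ 80.74 °C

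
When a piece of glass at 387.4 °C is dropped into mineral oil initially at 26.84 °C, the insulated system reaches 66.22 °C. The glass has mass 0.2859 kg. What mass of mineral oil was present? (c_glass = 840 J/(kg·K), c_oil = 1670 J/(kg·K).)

m ≈ 1.17 kg

Taking heat into each body as positive, Σ m c ΔT = 0:
0.2859·840·(66.22 − 387.4) + m·1670·(66.22 − 26.84) = 0
65765 m = 77133
m = 77133/65765 ≈ 1.173 kg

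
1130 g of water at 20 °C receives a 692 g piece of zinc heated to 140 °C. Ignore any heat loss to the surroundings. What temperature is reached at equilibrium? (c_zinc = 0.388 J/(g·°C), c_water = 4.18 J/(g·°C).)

T_f ≈ 26.5 °C

Heat lost by the zinc equals heat gained by the water:
692*0.388*(140 − T) = 1130*4.18*(T − 20)
268.5(140 − T) = 4723.4(T − 20)
4991.9 T = 132057  ⇒  T ≈ 26.45 °C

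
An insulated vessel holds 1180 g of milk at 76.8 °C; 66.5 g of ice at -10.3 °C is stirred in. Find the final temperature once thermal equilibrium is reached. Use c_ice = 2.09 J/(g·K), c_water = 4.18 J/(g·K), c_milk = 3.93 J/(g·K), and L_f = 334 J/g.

Sum of m c ΔT and latent-heat terms is zero:
warm ice to 0 °C: 66.5·2.09·(0 − (-10.3)) = 1431.5
  latent heat to melt: 66.5·334 = 22211
  meltwater 0→T: 66.5·4.18·T = 277.97 T
  milk cools: 1180·3.93·(T − 76.8) = 4637.4(T − 76.8)
4915.4 T = 356152 − 23643 = 332510
T ≈ 67.65 °C — above 0 °C, consistent with complete melting.

T_f ≈ 67.6 °C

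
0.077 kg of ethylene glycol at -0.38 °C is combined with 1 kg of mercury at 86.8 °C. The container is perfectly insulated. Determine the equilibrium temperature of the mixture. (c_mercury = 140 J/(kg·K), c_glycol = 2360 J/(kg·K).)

T_f ≈ 37.6 °C

Net heat exchanged in the isolated system is zero:
1·140·(T − 86.8) + 0.077·2360·(T − (-0.38)) = 0
140(T − 86.8) + 181.72(T − (-0.38)) = 0
(140 + 181.72) T = 140·86.8 + 181.72·(-0.38)
T ≈ 37.56 °C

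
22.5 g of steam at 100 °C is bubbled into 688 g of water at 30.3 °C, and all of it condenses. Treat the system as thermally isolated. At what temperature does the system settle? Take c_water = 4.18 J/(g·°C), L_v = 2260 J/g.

T_f ≈ 49.6 °C

Net heat exchanged in the isolated system is zero:
latent heat released on condensation: 22.5×2260 = 50850
  condensate cools 100→T: 22.5×4.18×(T − 100) = 94.05(T − 100)
  original water: 2875.8(T − 30.3)
2969.9 T = 50850 + 9405 + 87138 = 147393
T ≈ 49.63 °C — below 100 °C, confirming all the steam condensed.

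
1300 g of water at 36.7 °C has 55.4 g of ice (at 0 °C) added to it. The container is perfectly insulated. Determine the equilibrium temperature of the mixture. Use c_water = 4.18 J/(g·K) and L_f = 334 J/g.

T_f ≈ 31.9 °C

Conservation of energy gives ΣQ = 0:
fusion: m_ice L_f = 55.4·334 = 18504; meltwater 0→T: 55.4·4.18·T = 231.57 T; water: 5434(T − 36.7)
5665.6 T = 199428 − 18504 = 180924
T ≈ 31.93 °C (positive, so assuming full melt was valid).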